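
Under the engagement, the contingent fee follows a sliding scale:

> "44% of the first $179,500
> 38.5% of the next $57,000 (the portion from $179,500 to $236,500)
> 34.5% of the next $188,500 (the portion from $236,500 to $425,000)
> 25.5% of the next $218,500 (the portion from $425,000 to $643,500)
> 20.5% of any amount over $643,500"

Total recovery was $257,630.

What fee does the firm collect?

$108,214.85

First $179,500 at 44% = $78,980.00
Next $57,000 at 38.5% = $21,945.00
Remaining $21,130 at 34.5% = $7,289.85
Fee: $78,980.00 + $21,945.00 + $7,289.85 = $108,214.85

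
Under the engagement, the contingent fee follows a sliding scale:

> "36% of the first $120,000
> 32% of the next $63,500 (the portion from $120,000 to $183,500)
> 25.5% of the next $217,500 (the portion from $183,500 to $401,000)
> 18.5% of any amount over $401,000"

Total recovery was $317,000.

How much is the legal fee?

$97,562.50

First $120,000 at 36% = $43,200.00
Next $63,500 at 32% = $20,320.00
Remaining $133,500 at 25.5% = $34,042.50
Fee: $43,200.00 + $20,320.00 + $34,042.50 = $97,562.50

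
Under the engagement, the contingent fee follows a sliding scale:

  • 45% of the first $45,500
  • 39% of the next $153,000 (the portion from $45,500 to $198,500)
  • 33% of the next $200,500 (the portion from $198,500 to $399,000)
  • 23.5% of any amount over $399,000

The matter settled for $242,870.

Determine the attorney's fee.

First $45,500 at 45% = $20,475.00
Next $153,000 at 39% = $59,670.00
Remaining $44,370 at 33% = $14,642.10
Fee: $20,475.00 + $59,670.00 + $14,642.10 = $94,787.10

$94,787.10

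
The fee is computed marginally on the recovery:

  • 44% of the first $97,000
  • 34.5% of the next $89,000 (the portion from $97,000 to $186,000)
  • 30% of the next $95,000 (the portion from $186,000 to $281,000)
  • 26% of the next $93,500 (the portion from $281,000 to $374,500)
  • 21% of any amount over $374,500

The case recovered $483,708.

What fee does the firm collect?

$149,128.68

First $97,000 at 44% = $42,680.00
Next $89,000 at 34.5% = $30,705.00
Next $95,000 at 30% = $28,500.00
Next $93,500 at 26% = $24,310.00
Remaining $109,208 at 21% = $22,933.68
Fee: $42,680.00 + $30,705.00 + $28,500.00 + $24,310.00 + $22,933.68 = $149,128.68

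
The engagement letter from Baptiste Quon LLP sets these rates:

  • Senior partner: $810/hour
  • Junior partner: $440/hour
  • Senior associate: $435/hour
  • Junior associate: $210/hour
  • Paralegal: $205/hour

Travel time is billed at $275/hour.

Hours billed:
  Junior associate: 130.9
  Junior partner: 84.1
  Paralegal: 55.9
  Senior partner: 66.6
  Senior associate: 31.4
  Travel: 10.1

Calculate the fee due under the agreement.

$146,335.00

Senior partner: 66.6 × $810 = $53,946.00
Junior partner: 84.1 × $440 = $37,004.00
Senior associate: 31.4 × $435 = $13,659.00
Junior associate: 130.9 × $210 = $27,489.00
Paralegal: 55.9 × $205 = $11,459.50
Subtotal: $53,946.00 + $37,004.00 + $13,659.00 + $27,489.00 + $11,459.50 = $143,557.50
Travel: 10.1 × $275 = $2,777.50
Total: $143,557.50 + $2,777.50 = $146,335.00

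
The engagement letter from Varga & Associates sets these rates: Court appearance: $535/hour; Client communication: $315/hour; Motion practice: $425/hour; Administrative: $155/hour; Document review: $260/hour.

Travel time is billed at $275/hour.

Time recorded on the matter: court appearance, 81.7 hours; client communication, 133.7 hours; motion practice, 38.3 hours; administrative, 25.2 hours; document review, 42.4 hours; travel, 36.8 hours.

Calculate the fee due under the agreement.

$127,152.50

Court appearance: 81.7 × $535 = $43,709.50
Client communication: 133.7 × $315 = $42,115.50
Motion practice: 38.3 × $425 = $16,277.50
Administrative: 25.2 × $155 = $3,906.00
Document review: 42.4 × $260 = $11,024.00
Subtotal: $43,709.50 + $42,115.50 + $16,277.50 + $3,906.00 + $11,024.00 = $117,032.50
Travel: 36.8 × $275 = $10,120.00
Total: $117,032.50 + $10,120.00 = $127,152.50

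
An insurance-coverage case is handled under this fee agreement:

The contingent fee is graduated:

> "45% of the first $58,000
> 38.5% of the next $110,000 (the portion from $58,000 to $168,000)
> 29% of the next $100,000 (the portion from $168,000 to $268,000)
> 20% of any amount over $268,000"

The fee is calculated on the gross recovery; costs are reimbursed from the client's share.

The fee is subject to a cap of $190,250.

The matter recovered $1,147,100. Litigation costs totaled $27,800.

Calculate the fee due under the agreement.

Fee base is the gross recovery, $1,147,100; costs are reimbursed separately.
First $58,000 at 45% = $26,100.00
Next $110,000 at 38.5% = $42,350.00
Next $100,000 at 29% = $29,000.00
Remaining $879,100 at 20% = $175,820.00
Fee: $26,100.00 + $42,350.00 + $29,000.00 + $175,820.00 = $273,270.00
$273,270.00 exceeds the $190,250 cap, so the fee is capped at $190,250.00.

$190,250.00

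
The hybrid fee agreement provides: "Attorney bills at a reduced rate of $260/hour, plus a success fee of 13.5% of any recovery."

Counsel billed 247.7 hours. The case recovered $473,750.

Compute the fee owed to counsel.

Hourly: 247.7 × $260 = $64,402.00
Success fee: 13.5% of $473,750 = $63,956.25
Total: $64,402.00 + $63,956.25 = $128,358.25

$128,358.25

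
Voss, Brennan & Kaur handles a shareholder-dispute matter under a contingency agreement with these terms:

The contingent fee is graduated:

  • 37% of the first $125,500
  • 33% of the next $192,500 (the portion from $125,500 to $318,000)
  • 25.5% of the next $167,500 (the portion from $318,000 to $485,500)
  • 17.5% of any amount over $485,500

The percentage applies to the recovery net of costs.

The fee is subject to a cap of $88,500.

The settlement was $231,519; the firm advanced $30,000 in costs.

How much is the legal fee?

Fee base (net of costs): $231,519 − $30,000 = $201,519
First $125,500 at 37% = $46,435.00
Remaining $76,019 at 33% = $25,086.27
Fee: $46,435.00 + $25,086.27 = $71,521.27
$71,521.27 is under the $88,500 cap.

$71,521.27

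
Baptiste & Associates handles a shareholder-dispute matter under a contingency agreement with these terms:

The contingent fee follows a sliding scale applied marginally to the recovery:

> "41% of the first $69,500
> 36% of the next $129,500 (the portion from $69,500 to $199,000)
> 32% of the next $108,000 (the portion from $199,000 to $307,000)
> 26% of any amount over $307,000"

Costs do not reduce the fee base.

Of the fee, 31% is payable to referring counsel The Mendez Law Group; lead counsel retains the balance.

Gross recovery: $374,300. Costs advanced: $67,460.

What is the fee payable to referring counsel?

$39,423.63

Fee base is the gross recovery, $374,300; costs are reimbursed separately.
First $69,500 at 41% = $28,495.00
Next $129,500 at 36% = $46,620.00
Next $108,000 at 32% = $34,560.00
Remaining $67,300 at 26% = $17,498.00
Fee: $28,495.00 + $46,620.00 + $34,560.00 + $17,498.00 = $127,173.00
Referral share: 31% of $127,173.00 = $39,423.63; lead counsel retains $127,173.00 − $39,423.63 = $87,749.37.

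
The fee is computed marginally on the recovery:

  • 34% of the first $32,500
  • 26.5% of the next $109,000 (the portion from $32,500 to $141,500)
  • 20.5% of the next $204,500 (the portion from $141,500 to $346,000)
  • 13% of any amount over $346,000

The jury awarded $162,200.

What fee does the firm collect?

$44,178.50

First $32,500 at 34% = $11,050.00
Next $109,000 at 26.5% = $28,885.00
Remaining $20,700 at 20.5% = $4,243.50
Fee: $11,050.00 + $28,885.00 + $4,243.50 = $44,178.50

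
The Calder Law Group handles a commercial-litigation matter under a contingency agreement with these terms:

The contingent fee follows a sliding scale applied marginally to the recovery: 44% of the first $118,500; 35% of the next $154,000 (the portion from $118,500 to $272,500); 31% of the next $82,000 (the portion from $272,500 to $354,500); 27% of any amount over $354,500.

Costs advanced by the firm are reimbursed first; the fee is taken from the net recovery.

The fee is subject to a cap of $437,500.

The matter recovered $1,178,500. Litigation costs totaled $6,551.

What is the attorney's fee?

Fee base (net of costs): $1,178,500 − $6,551 = $1,171,949
First $118,500 at 44% = $52,140.00
Next $154,000 at 35% = $53,900.00
Next $82,000 at 31% = $25,420.00
Remaining $817,449 at 27% = $220,711.23
Fee: $52,140.00 + $53,900.00 + $25,420.00 + $220,711.23 = $352,171.23
$352,171.23 is under the $437,500 cap.

$352,171.23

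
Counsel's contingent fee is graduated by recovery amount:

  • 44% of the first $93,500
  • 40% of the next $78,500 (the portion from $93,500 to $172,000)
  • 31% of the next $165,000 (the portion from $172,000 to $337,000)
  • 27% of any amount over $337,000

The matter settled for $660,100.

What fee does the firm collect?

First $93,500 at 44% = $41,140.00
Next $78,500 at 40% = $31,400.00
Next $165,000 at 31% = $51,150.00
Remaining $323,100 at 27% = $87,237.00
Fee: $41,140.00 + $31,400.00 + $51,150.00 + $87,237.00 = $210,927.00

$210,927.00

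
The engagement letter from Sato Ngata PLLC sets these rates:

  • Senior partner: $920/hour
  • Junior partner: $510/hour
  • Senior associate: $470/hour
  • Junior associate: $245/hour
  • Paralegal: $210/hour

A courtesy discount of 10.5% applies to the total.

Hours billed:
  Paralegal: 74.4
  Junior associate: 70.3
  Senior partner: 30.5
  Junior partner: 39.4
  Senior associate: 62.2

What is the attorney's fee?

$98,660.77

Senior partner: 30.5 × $920 = $28,060.00
Junior partner: 39.4 × $510 = $20,094.00
Senior associate: 62.2 × $470 = $29,234.00
Junior associate: 70.3 × $245 = $17,223.50
Paralegal: 74.4 × $210 = $15,624.00
Subtotal: $110,235.50
Less 10.5% discount: −$11,574.73
Total: $110,235.50 − $11,574.73 = $98,660.77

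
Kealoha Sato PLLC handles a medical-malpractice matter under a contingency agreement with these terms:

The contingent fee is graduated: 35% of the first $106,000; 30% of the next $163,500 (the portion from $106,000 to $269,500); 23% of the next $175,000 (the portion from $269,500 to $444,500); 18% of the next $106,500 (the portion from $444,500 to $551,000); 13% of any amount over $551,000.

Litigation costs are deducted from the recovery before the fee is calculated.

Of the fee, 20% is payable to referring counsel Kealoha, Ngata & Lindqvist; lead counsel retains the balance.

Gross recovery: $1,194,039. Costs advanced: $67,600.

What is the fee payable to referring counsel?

$44,075.41

Fee base (net of costs): $1,194,039 − $67,600 = $1,126,439
First $106,000 at 35% = $37,100.00
Next $163,500 at 30% = $49,050.00
Next $175,000 at 23% = $40,250.00
Next $106,500 at 18% = $19,170.00
Remaining $575,439 at 13% = $74,807.07
Fee: $37,100.00 + $49,050.00 + $40,250.00 + $19,170.00 + $74,807.07 = $220,377.07
Referral share: 20% of $220,377.07 = $44,075.41; lead counsel retains $220,377.07 − $44,075.41 = $176,301.66.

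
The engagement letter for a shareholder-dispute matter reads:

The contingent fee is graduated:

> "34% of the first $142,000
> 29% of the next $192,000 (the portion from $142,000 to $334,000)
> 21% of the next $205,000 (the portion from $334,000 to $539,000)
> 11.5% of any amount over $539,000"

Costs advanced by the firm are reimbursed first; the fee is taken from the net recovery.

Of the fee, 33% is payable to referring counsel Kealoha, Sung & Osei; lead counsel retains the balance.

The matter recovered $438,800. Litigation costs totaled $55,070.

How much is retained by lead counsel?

Fee base (net of costs): $438,800 − $55,070 = $383,730
First $142,000 at 34% = $48,280.00
Next $192,000 at 29% = $55,680.00
Remaining $49,730 at 21% = $10,443.30
Fee: $48,280.00 + $55,680.00 + $10,443.30 = $114,403.30
Referral share: 33% of $114,403.30 = $37,753.09; lead counsel retains $114,403.30 − $37,753.09 = $76,650.21.

$76,650.21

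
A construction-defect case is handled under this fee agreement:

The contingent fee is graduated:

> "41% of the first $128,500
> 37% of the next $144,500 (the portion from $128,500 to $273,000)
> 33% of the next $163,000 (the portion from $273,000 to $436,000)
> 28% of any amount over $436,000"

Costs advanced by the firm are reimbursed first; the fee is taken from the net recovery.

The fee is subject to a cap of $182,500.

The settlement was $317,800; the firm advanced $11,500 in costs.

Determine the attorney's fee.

Fee base (net of costs): $317,800 − $11,500 = $306,300
First $128,500 at 41% = $52,685.00
Next $144,500 at 37% = $53,465.00
Remaining $33,300 at 33% = $10,989.00
Fee: $52,685.00 + $53,465.00 + $10,989.00 = $117,139.00
$117,139.00 is under the $182,500 cap.

$117,139.00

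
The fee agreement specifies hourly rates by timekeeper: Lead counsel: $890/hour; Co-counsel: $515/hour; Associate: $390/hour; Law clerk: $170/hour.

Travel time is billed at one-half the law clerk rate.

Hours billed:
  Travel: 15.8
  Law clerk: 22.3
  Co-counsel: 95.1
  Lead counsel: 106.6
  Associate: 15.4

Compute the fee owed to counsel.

$154,990.50

Lead counsel: 106.6 × $890 = $94,874.00
Co-counsel: 95.1 × $515 = $48,976.50
Associate: 15.4 × $390 = $6,006.00
Law clerk: 22.3 × $170 = $3,791.00
Subtotal: $94,874.00 + $48,976.50 + $6,006.00 + $3,791.00 = $153,647.50
Travel: 15.8 × ($170 ÷ 2) = 15.8 × $85.00 = $1,343.00
Total: $153,647.50 + $1,343.00 = $154,990.50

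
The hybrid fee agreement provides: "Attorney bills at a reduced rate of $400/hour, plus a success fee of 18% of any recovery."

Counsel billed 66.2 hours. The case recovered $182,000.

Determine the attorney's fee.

$59,240.00

Hourly: 66.2 × $400 = $26,480.00
Success fee: 18% of $182,000 = $32,760.00
Total: $26,480.00 + $32,760.00 = $59,240.00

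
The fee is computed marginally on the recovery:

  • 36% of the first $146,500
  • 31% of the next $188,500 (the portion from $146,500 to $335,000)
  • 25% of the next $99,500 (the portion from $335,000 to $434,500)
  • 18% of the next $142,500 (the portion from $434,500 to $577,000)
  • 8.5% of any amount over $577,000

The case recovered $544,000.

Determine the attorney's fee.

First $146,500 at 36% = $52,740.00
Next $188,500 at 31% = $58,435.00
Next $99,500 at 25% = $24,875.00
Remaining $109,500 at 18% = $19,710.00
Fee: $52,740.00 + $58,435.00 + $24,875.00 + $19,710.00 = $155,760.00

$155,760.00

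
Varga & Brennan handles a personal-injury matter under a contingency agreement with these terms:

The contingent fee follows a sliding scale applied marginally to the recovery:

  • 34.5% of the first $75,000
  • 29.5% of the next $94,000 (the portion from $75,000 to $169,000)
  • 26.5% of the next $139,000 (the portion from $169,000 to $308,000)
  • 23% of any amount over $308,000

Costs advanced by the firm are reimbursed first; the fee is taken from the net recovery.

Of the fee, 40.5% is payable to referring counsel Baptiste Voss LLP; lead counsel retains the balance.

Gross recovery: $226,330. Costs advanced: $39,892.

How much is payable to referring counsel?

Fee base (net of costs): $226,330 − $39,892 = $186,438
First $75,000 at 34.5% = $25,875.00
Next $94,000 at 29.5% = $27,730.00
Remaining $17,438 at 26.5% = $4,621.07
Fee: $25,875.00 + $27,730.00 + $4,621.07 = $58,226.07
Referral share: 40.5% of $58,226.07 = $23,581.56; lead counsel retains $58,226.07 − $23,581.56 = $34,644.51.

$23,581.56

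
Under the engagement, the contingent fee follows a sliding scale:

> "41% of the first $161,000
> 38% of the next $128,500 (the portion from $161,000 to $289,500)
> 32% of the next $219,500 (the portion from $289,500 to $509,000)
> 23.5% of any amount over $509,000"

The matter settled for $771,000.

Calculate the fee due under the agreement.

First $161,000 at 41% = $66,010.00
Next $128,500 at 38% = $48,830.00
Next $219,500 at 32% = $70,240.00
Remaining $262,000 at 23.5% = $61,570.00
Fee: $66,010.00 + $48,830.00 + $70,240.00 + $61,570.00 = $246,650.00

$246,650.00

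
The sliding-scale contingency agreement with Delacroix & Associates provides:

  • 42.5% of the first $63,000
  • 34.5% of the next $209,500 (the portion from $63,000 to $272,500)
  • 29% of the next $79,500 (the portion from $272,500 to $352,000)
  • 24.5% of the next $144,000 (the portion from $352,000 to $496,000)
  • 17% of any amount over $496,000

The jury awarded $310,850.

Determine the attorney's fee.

First $63,000 at 42.5% = $26,775.00
Next $209,500 at 34.5% = $72,277.50
Remaining $38,350 at 29% = $11,121.50
Fee: $26,775.00 + $72,277.50 + $11,121.50 = $110,174.00

$110,174.00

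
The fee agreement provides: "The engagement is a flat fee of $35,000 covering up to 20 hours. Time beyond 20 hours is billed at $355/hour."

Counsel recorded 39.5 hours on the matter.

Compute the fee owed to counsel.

$41,922.50

Flat fee: $35,000.00
Excess hours: 39.5 − 20 = 19.5
Overrun: 19.5 × $355 = $6,922.50
Total: $35,000.00 + $6,922.50 = $41,922.50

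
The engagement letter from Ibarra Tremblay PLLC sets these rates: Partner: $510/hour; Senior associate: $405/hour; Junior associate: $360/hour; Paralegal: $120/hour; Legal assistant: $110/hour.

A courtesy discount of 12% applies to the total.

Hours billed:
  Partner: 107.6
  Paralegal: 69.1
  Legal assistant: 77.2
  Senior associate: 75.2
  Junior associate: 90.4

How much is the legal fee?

$118,500.80

Partner: 107.6 × $510 = $54,876.00
Senior associate: 75.2 × $405 = $30,456.00
Junior associate: 90.4 × $360 = $32,544.00
Paralegal: 69.1 × $120 = $8,292.00
Legal assistant: 77.2 × $110 = $8,492.00
Subtotal: $134,660.00
Less 12% discount: −$16,159.20
Total: $134,660.00 − $16,159.20 = $118,500.80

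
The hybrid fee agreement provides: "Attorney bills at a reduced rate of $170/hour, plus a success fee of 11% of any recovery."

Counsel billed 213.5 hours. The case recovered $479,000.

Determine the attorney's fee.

Hourly: 213.5 × $170 = $36,295.00
Success fee: 11% of $479,000 = $52,690.00
Total: $36,295.00 + $52,690.00 = $88,985.00

$88,985.00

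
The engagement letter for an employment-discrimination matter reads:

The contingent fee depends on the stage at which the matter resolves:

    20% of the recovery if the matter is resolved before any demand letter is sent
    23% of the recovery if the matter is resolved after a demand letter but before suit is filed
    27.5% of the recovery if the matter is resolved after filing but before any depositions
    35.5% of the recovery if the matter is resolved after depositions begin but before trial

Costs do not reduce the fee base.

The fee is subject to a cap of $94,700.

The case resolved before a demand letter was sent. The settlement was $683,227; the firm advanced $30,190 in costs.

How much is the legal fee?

$94,700.00

Fee base is the gross recovery, $683,227; costs are reimbursed separately.
The matter resolved before a demand letter was sent, so the 20% rate applies.
$683,227 × 20% = $136,645.40
$136,645.40 exceeds the $94,700 cap, so the fee is capped at $94,700.00.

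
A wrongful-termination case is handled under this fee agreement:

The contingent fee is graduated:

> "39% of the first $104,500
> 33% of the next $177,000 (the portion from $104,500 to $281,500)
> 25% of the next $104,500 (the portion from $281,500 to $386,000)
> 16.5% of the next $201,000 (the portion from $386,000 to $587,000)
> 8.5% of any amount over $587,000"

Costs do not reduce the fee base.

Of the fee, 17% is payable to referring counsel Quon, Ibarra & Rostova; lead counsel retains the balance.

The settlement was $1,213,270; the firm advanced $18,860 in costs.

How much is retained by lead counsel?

Fee base is the gross recovery, $1,213,270; costs are reimbursed separately.
First $104,500 at 39% = $40,755.00
Next $177,000 at 33% = $58,410.00
Next $104,500 at 25% = $26,125.00
Next $201,000 at 16.5% = $33,165.00
Remaining $626,270 at 8.5% = $53,232.95
Fee: $40,755.00 + $58,410.00 + $26,125.00 + $33,165.00 + $53,232.95 = $211,687.95
Referral share: 17% of $211,687.95 = $35,986.95; lead counsel retains $211,687.95 − $35,986.95 = $175,701.00.

$175,701.00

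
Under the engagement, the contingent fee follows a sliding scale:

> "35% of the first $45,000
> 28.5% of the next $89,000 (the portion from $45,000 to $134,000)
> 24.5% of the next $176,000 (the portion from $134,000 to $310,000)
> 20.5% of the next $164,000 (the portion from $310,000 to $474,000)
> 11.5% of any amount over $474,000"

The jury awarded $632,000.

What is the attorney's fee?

First $45,000 at 35% = $15,750.00
Next $89,000 at 28.5% = $25,365.00
Next $176,000 at 24.5% = $43,120.00
Next $164,000 at 20.5% = $33,620.00
Remaining $158,000 at 11.5% = $18,170.00
Fee: $15,750.00 + $25,365.00 + $43,120.00 + $33,620.00 + $18,170.00 = $136,025.00

$136,025.00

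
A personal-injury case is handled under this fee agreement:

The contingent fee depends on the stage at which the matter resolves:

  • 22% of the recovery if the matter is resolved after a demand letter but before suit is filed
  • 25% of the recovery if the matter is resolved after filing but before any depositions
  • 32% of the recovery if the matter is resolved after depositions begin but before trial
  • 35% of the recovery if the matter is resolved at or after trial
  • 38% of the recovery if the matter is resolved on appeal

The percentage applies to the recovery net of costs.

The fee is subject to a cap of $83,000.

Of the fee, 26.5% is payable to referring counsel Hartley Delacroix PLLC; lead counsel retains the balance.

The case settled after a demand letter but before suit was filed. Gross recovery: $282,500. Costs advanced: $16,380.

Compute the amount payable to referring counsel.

$15,514.80

Fee base (net of costs): $282,500 − $16,380 = $266,120
The matter settled after a demand letter but before suit was filed, so the 22% rate applies.
$266,120 × 22% = $58,546.40
$58,546.40 is under the $83,000 cap.
Referral share: 26.5% of $58,546.40 = $15,514.80; lead counsel retains $58,546.40 − $15,514.80 = $43,031.60.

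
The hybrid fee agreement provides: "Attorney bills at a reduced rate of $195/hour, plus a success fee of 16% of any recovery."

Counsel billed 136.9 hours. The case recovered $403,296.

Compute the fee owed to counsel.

$91,222.86

Hourly: 136.9 × $195 = $26,695.50
Success fee: 16% of $403,296 = $64,527.36
Total: $26,695.50 + $64,527.36 = $91,222.86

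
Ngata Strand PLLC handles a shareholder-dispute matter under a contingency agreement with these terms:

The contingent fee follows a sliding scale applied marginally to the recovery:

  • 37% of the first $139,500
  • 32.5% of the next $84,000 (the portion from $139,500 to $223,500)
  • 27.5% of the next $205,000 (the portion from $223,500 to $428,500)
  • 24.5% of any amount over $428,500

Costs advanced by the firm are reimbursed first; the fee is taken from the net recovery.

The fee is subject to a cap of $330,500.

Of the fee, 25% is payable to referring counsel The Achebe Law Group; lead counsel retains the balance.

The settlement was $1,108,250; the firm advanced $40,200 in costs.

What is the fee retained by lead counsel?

Fee base (net of costs): $1,108,250 − $40,200 = $1,068,050
First $139,500 at 37% = $51,615.00
Next $84,000 at 32.5% = $27,300.00
Next $205,000 at 27.5% = $56,375.00
Remaining $639,550 at 24.5% = $156,689.75
Fee: $51,615.00 + $27,300.00 + $56,375.00 + $156,689.75 = $291,979.75
$291,979.75 is under the $330,500 cap.
Referral share: 25% of $291,979.75 = $72,994.94; lead counsel retains $291,979.75 − $72,994.94 = $218,984.81.

$218,984.81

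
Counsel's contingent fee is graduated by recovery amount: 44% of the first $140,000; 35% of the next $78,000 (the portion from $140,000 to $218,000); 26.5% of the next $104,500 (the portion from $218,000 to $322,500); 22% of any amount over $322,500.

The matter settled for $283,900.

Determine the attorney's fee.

First $140,000 at 44% = $61,600.00
Next $78,000 at 35% = $27,300.00
Remaining $65,900 at 26.5% = $17,463.50
Fee: $61,600.00 + $27,300.00 + $17,463.50 = $106,363.50

$106,363.50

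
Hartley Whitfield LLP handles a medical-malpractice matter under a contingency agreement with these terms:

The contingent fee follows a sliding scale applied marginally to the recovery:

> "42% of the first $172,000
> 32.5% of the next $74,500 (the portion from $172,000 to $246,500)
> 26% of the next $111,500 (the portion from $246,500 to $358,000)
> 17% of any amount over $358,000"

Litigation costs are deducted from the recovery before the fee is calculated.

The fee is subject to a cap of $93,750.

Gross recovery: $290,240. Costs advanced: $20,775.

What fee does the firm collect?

Fee base (net of costs): $290,240 − $20,775 = $269,465
First $172,000 at 42% = $72,240.00
Next $74,500 at 32.5% = $24,212.50
Remaining $22,965 at 26% = $5,970.90
Fee: $72,240.00 + $24,212.50 + $5,970.90 = $102,423.40
$102,423.40 exceeds the $93,750 cap, so the fee is capped at $93,750.00.

$93,750.00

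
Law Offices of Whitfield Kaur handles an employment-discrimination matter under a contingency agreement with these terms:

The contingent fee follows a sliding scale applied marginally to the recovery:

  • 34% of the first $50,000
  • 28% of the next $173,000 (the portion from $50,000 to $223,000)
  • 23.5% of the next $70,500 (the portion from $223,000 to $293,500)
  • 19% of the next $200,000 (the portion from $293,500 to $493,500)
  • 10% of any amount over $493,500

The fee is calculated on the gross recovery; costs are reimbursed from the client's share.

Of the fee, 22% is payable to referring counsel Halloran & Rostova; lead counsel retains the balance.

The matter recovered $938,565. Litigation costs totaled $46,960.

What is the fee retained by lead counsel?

Fee base is the gross recovery, $938,565; costs are reimbursed separately.
First $50,000 at 34% = $17,000.00
Next $173,000 at 28% = $48,440.00
Next $70,500 at 23.5% = $16,567.50
Next $200,000 at 19% = $38,000.00
Remaining $445,065 at 10% = $44,506.50
Fee: $17,000.00 + $48,440.00 + $16,567.50 + $38,000.00 + $44,506.50 = $164,514.00
Referral share: 22% of $164,514.00 = $36,193.08; lead counsel retains $164,514.00 − $36,193.08 = $128,320.92.

$128,320.92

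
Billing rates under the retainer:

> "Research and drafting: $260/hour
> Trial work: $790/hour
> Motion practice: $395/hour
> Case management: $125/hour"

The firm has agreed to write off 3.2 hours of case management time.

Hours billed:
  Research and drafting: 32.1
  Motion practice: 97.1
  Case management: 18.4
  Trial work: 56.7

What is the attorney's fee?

Research and drafting: 32.1 × $260 = $8,346.00
Trial work: 56.7 × $790 = $44,793.00
Motion practice: 97.1 × $395 = $38,354.50
Case management: 18.4 × $125 = $2,300.00
Subtotal: $93,793.50
Write-off: 3.2 × $125 = $400.00
Total: $93,793.50 − $400.00 = $93,393.50

$93,393.50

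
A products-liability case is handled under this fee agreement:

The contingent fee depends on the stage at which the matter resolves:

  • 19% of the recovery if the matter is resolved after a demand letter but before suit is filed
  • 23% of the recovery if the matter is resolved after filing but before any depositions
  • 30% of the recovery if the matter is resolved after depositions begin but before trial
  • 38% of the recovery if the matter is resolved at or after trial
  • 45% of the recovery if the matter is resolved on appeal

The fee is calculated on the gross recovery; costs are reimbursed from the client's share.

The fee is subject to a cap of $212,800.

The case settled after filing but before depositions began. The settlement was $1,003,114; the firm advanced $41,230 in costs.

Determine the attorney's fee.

Fee base is the gross recovery, $1,003,114; costs are reimbursed separately.
The matter settled after filing but before depositions began, so the 23% rate applies.
$1,003,114 × 23% = $230,716.22
$230,716.22 exceeds the $212,800 cap, so the fee is capped at $212,800.00.

$212,800.00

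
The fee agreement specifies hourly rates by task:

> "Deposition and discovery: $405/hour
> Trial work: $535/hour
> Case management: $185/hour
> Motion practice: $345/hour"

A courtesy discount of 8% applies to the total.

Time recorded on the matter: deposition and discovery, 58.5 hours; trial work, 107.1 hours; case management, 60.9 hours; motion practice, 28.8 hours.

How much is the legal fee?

$94,018.02

Deposition and discovery: 58.5 × $405 = $23,692.50
Trial work: 107.1 × $535 = $57,298.50
Case management: 60.9 × $185 = $11,266.50
Motion practice: 28.8 × $345 = $9,936.00
Subtotal: $102,193.50
Less 8% discount: −$8,175.48
Total: $102,193.50 − $8,175.48 = $94,018.02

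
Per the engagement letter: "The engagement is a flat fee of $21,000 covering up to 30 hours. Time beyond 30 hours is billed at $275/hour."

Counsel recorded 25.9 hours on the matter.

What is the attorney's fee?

25.9 hours is within the 30-hour scope; only the flat fee applies.

$21,000.00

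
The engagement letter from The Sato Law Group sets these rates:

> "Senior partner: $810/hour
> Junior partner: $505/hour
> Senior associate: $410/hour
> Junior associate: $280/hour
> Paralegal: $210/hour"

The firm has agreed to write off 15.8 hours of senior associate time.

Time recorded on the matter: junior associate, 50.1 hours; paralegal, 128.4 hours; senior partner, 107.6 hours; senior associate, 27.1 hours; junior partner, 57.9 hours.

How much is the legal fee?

$162,020.50

Senior partner: 107.6 × $810 = $87,156.00
Junior partner: 57.9 × $505 = $29,239.50
Senior associate: 27.1 × $410 = $11,111.00
Junior associate: 50.1 × $280 = $14,028.00
Paralegal: 128.4 × $210 = $26,964.00
Subtotal: $168,498.50
Write-off: 15.8 × $410 = $6,478.00
Total: $168,498.50 − $6,478.00 = $162,020.50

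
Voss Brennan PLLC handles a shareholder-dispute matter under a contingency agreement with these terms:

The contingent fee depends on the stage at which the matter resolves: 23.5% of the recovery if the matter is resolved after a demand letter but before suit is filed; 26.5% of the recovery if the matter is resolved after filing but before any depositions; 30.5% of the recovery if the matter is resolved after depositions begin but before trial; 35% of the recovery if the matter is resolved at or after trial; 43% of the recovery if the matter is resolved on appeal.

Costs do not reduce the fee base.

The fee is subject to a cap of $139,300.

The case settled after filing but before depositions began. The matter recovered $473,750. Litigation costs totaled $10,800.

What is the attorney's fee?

$125,543.75

Fee base is the gross recovery, $473,750; costs are reimbursed separately.
The matter settled after filing but before depositions began, so the 26.5% rate applies.
$473,750 × 26.5% = $125,543.75
$125,543.75 is under the $139,300 cap.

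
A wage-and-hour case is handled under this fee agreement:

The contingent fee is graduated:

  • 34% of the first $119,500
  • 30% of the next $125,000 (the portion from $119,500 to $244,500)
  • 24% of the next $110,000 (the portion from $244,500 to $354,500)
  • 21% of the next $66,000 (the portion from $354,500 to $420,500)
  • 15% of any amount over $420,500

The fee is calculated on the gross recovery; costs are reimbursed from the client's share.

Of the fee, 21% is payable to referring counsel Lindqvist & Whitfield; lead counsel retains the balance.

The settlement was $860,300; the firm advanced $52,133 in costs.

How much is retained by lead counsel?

Fee base is the gross recovery, $860,300; costs are reimbursed separately.
First $119,500 at 34% = $40,630.00
Next $125,000 at 30% = $37,500.00
Next $110,000 at 24% = $26,400.00
Next $66,000 at 21% = $13,860.00
Remaining $439,800 at 15% = $65,970.00
Fee: $40,630.00 + $37,500.00 + $26,400.00 + $13,860.00 + $65,970.00 = $184,360.00
Referral share: 21% of $184,360.00 = $38,715.60; lead counsel retains $184,360.00 − $38,715.60 = $145,644.40.

$145,644.40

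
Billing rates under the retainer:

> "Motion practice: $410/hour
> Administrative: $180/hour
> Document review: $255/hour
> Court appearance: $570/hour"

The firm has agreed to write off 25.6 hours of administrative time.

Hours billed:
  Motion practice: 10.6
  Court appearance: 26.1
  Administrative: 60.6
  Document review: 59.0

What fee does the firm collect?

Motion practice: 10.6 × $410 = $4,346.00
Administrative: 60.6 × $180 = $10,908.00
Document review: 59.0 × $255 = $15,045.00
Court appearance: 26.1 × $570 = $14,877.00
Subtotal: $45,176.00
Write-off: 25.6 × $180 = $4,608.00
Total: $45,176.00 − $4,608.00 = $40,568.00

$40,568.00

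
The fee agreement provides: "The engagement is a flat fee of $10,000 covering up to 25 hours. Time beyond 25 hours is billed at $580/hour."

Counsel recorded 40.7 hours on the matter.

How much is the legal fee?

Flat fee: $10,000.00
Excess hours: 40.7 − 25 = 15.7
Overrun: 15.7 × $580 = $9,106.00
Total: $10,000.00 + $9,106.00 = $19,106.00

$19,106.00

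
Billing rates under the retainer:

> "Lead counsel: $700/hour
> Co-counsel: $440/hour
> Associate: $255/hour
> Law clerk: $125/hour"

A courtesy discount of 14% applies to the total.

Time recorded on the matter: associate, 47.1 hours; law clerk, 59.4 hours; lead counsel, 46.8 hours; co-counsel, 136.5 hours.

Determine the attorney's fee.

$96,539.73

Lead counsel: 46.8 × $700 = $32,760.00
Co-counsel: 136.5 × $440 = $60,060.00
Associate: 47.1 × $255 = $12,010.50
Law clerk: 59.4 × $125 = $7,425.00
Subtotal: $112,255.50
Less 14% discount: −$15,715.77
Total: $112,255.50 − $15,715.77 = $96,539.73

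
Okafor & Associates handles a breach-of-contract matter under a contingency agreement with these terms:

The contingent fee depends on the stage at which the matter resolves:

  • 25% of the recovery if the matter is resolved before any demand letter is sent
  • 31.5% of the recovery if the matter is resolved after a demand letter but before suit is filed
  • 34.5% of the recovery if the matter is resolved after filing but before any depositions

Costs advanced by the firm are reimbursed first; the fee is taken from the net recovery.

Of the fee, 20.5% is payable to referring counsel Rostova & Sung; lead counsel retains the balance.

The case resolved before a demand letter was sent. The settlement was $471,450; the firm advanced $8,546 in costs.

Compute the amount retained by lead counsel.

$92,002.17

Fee base (net of costs): $471,450 − $8,546 = $462,904
The matter resolved before a demand letter was sent, so the 25% rate applies.
$462,904 × 25% = $115,726.00
Referral share: 20.5% of $115,726.00 = $23,723.83; lead counsel retains $115,726.00 − $23,723.83 = $92,002.17.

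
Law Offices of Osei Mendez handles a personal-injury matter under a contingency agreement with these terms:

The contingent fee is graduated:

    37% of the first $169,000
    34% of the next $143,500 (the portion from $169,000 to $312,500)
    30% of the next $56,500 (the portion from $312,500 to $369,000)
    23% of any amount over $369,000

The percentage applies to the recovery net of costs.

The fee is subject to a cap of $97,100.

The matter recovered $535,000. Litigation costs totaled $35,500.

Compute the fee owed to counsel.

Fee base (net of costs): $535,000 − $35,500 = $499,500
First $169,000 at 37% = $62,530.00
Next $143,500 at 34% = $48,790.00
Next $56,500 at 30% = $16,950.00
Remaining $130,500 at 23% = $30,015.00
Fee: $62,530.00 + $48,790.00 + $16,950.00 + $30,015.00 = $158,285.00
$158,285.00 exceeds the $97,100 cap, so the fee is capped at $97,100.00.

$97,100.00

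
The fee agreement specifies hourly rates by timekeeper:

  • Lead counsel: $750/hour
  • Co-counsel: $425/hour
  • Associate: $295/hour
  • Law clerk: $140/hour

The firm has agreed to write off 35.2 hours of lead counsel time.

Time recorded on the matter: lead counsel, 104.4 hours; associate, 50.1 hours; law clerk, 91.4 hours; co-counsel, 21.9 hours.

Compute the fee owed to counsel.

$88,783.00

Lead counsel: 104.4 × $750 = $78,300.00
Co-counsel: 21.9 × $425 = $9,307.50
Associate: 50.1 × $295 = $14,779.50
Law clerk: 91.4 × $140 = $12,796.00
Subtotal: $115,183.00
Write-off: 35.2 × $750 = $26,400.00
Total: $115,183.00 − $26,400.00 = $88,783.00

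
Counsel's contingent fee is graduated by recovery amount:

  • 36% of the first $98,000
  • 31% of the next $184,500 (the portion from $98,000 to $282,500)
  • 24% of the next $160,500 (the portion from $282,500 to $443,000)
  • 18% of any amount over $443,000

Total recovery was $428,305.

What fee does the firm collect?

First $98,000 at 36% = $35,280.00
Next $184,500 at 31% = $57,195.00
Remaining $145,805 at 24% = $34,993.20
Fee: $35,280.00 + $57,195.00 + $34,993.20 = $127,468.20

$127,468.20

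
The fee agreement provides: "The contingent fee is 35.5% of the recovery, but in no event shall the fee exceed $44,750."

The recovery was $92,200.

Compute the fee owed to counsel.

$32,731.00

35.5% of $92,200 = $32,731.00
That is under the $44,750 cap.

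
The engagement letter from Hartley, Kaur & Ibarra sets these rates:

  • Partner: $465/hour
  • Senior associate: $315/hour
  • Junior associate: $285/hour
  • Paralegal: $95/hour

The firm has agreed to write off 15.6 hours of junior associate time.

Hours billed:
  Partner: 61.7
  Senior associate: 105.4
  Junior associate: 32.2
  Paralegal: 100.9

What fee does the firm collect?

Partner: 61.7 × $465 = $28,690.50
Senior associate: 105.4 × $315 = $33,201.00
Junior associate: 32.2 × $285 = $9,177.00
Paralegal: 100.9 × $95 = $9,585.50
Subtotal: $80,654.00
Write-off: 15.6 × $285 = $4,446.00
Total: $80,654.00 − $4,446.00 = $76,208.00

$76,208.00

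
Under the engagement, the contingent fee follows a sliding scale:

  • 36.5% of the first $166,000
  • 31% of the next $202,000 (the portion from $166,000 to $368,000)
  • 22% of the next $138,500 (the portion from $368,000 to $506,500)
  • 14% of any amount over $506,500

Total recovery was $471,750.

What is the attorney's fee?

$146,035.00

First $166,000 at 36.5% = $60,590.00
Next $202,000 at 31% = $62,620.00
Remaining $103,750 at 22% = $22,825.00
Fee: $60,590.00 + $62,620.00 + $22,825.00 = $146,035.00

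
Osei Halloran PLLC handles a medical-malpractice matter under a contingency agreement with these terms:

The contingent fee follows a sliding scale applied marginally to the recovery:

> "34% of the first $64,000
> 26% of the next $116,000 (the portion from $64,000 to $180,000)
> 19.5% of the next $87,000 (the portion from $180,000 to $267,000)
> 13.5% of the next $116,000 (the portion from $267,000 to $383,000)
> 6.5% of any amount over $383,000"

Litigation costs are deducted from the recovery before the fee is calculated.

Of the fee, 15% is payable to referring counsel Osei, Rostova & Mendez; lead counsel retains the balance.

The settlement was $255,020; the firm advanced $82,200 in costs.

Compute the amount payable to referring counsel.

$7,507.98

Fee base (net of costs): $255,020 − $82,200 = $172,820
First $64,000 at 34% = $21,760.00
Remaining $108,820 at 26% = $28,293.20
Fee: $21,760.00 + $28,293.20 = $50,053.20
Referral share: 15% of $50,053.20 = $7,507.98; lead counsel retains $50,053.20 − $7,507.98 = $42,545.22.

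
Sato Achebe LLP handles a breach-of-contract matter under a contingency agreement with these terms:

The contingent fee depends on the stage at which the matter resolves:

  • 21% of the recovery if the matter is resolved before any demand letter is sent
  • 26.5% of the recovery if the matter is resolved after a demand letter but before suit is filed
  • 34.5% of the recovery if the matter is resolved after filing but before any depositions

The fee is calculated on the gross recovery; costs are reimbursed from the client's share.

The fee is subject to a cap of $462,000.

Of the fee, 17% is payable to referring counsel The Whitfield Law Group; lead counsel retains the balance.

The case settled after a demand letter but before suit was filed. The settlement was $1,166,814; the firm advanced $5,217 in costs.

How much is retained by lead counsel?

Fee base is the gross recovery, $1,166,814; costs are reimbursed separately.
The matter settled after a demand letter but before suit was filed, so the 26.5% rate applies.
$1,166,814 × 26.5% = $309,205.71
$309,205.71 is under the $462,000 cap.
Referral share: 17% of $309,205.71 = $52,564.97; lead counsel retains $309,205.71 − $52,564.97 = $256,640.74.

$256,640.74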